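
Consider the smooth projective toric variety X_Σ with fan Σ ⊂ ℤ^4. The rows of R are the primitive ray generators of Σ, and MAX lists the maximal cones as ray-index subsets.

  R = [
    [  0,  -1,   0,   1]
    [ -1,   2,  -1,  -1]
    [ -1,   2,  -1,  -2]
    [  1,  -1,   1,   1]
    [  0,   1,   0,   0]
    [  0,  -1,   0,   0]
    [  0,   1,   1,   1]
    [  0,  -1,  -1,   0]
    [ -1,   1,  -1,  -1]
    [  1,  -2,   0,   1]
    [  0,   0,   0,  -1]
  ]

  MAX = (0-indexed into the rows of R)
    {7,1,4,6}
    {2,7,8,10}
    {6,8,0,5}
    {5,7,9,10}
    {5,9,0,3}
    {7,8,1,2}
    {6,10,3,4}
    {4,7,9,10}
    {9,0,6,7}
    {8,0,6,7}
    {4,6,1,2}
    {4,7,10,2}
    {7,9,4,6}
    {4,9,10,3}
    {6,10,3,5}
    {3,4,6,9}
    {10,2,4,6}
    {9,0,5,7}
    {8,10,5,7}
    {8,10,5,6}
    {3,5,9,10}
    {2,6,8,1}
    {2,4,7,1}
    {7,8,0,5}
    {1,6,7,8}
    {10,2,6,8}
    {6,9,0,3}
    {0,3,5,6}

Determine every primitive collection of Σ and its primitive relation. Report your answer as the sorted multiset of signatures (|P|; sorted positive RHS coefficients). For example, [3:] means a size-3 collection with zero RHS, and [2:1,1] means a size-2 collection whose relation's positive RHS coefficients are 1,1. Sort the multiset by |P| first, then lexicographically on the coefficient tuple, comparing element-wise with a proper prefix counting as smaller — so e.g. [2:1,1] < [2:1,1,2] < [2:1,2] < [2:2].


21 minimal non-faces of Δ(Σ) (on 11 rays):

  • {3,8}:  v_{3} + v_{8} = 0  ⇒ sig = [2:]
  • {4,5}:  v_{4} + v_{5} = 0  ⇒ sig = [2:]
  • {0,2}:  v_{0} + v_{2} = v_{8}  ⇒ sig = [2:1]
  • {0,10}:  v_{0} + v_{10} = v_{5}  ⇒ sig = [2:1]
  • {1,3}:  v_{1} + v_{3} = v_{4}  ⇒ sig = [2:1]
  • {1,5}:  v_{1} + v_{5} = v_{8}  ⇒ sig = [2:1]
  • {1,10}:  v_{1} + v_{10} = v_{2}  ⇒ sig = [2:1]
  • {3,7}:  v_{3} + v_{7} = v_{9}  ⇒ sig = [2:1]
  • {4,8}:  v_{4} + v_{8} = v_{1}  ⇒ sig = [2:1]
  • {8,9}:  v_{8} + v_{9} = v_{7}  ⇒ sig = [2:1]
  • {0,4}:  v_{0} + v_{4} = v_{6} + v_{7}  ⇒ sig = [2:1,1]
  • {1,9}:  v_{1} + v_{9} = v_{4} + v_{7}  ⇒ sig = [2:1,1]
  • {2,3}:  v_{2} + v_{3} = v_{4} + v_{10}  ⇒ sig = [2:1,1]
  • {2,5}:  v_{2} + v_{5} = v_{8} + v_{10}  ⇒ sig = [2:1,1]
  • {0,1}:  v_{0} + v_{1} = v_{6} + v_{7} + v_{8}  ⇒ sig = [2:1,1,1]
  • {2,9}:  v_{2} + v_{9} = v_{4} + v_{7} + v_{10}  ⇒ sig = [2:1,1,1]
  • {6,7,10}:  v_{6} + v_{7} + v_{10} = 0  ⇒ sig = [3:]
  • {2,6,7}:  v_{2} + v_{6} + v_{7} = v_{1}  ⇒ sig = [3:1]
  • {5,6,7}:  v_{5} + v_{6} + v_{7} = v_{0}  ⇒ sig = [3:1]
  • {6,9,10}:  v_{6} + v_{9} + v_{10} = v_{3}  ⇒ sig = [3:1]
  • {5,6,9}:  v_{5} + v_{6} + v_{9} = v_{0} + v_{3}  ⇒ sig = [3:1,1]

Signatures (|P|; sorted positive RHS coefficients), sorted:
{ [2:] ×2,  [2:1] ×8,  [2:1,1] ×4,  [2:1,1,1] ×2,  [3:],  [3:1] ×3,  [3:1,1] }


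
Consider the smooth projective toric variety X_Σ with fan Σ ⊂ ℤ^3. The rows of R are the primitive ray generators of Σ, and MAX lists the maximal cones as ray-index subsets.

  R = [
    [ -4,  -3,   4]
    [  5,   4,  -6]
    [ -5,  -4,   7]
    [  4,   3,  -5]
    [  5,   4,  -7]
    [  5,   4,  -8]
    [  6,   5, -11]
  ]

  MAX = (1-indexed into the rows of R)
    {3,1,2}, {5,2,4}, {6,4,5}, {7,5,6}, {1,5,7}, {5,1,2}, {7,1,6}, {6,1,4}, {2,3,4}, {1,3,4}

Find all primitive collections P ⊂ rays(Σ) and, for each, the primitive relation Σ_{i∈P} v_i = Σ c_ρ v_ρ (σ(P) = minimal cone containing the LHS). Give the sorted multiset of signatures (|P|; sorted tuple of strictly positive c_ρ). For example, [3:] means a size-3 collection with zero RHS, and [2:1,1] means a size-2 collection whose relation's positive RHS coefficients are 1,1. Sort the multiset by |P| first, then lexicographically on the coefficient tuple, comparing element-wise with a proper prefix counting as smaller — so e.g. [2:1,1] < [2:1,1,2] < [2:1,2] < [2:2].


Primitive collections (9):

  • {3,5}:  v_{3} + v_{5} = 0 — sig = [2:]
  • {3,6}:  v_{3} + v_{6} = v_{1} + v_{4} — sig = [2:1,1]
  • {3,7}:  v_{3} + v_{7} = v_{1} + v_{6} — sig = [2:1,1]
  • {2,7}:  v_{2} + v_{7} = v_{1} + 3·v_{5} — sig = [2:1,3]
  • {2,6}:  v_{2} + v_{6} = 2·v_{5} — sig = [2:2]
  • {4,7}:  v_{4} + v_{7} = 2·v_{6} — sig = [2:2]
  • {1,2,4}:  v_{1} + v_{2} + v_{4} = v_{5} — sig = [3:1]
  • {1,4,5}:  v_{1} + v_{4} + v_{5} = v_{6} — sig = [3:1]
  • {1,5,6}:  v_{1} + v_{5} + v_{6} = v_{7} — sig = [3:1]

Sorted signature multiset PRS(X):
    |P|=2: 6 collections, coeffs (), (1,1), (1,1), (1,3), (2), (2)
    |P|=3: 3 collections, coeffs (1), (1), (1)


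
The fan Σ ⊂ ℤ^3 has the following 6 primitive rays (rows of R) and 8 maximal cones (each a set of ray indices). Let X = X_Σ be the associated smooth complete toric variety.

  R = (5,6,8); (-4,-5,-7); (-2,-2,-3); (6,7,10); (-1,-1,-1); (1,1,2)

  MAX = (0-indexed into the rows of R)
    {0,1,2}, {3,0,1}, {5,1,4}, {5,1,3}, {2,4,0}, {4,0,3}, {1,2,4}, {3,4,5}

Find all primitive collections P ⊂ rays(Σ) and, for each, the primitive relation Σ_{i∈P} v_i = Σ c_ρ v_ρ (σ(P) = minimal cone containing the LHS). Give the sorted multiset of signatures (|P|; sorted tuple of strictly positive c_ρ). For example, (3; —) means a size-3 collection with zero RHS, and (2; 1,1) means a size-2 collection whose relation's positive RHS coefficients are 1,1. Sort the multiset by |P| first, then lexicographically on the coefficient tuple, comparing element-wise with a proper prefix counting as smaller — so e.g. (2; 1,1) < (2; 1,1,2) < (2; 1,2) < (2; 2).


The 5 primitive collections of Σ (r=6, n=3):

  {0,5}:  v_{0} + v_{5} = v_{3} ; sig = (2; 1)
  {2,5}:  v_{2} + v_{5} = v_{4} ; sig = (2; 1)
  {2,3}:  v_{2} + v_{3} = v_{0} + v_{4} ; sig = (2; 1,1)
  {0,1,4}:  v_{0} + v_{1} + v_{4} = 0 ; sig = (3; —)
  {1,3,4}:  v_{1} + v_{3} + v_{4} = v_{5} ; sig = (3; 1)

Sorted signature multiset PRS(X):
    |P|=2: 3 collections, coeffs (1), (1), (1,1)
    |P|=3: 2 collections, coeffs (), (1)


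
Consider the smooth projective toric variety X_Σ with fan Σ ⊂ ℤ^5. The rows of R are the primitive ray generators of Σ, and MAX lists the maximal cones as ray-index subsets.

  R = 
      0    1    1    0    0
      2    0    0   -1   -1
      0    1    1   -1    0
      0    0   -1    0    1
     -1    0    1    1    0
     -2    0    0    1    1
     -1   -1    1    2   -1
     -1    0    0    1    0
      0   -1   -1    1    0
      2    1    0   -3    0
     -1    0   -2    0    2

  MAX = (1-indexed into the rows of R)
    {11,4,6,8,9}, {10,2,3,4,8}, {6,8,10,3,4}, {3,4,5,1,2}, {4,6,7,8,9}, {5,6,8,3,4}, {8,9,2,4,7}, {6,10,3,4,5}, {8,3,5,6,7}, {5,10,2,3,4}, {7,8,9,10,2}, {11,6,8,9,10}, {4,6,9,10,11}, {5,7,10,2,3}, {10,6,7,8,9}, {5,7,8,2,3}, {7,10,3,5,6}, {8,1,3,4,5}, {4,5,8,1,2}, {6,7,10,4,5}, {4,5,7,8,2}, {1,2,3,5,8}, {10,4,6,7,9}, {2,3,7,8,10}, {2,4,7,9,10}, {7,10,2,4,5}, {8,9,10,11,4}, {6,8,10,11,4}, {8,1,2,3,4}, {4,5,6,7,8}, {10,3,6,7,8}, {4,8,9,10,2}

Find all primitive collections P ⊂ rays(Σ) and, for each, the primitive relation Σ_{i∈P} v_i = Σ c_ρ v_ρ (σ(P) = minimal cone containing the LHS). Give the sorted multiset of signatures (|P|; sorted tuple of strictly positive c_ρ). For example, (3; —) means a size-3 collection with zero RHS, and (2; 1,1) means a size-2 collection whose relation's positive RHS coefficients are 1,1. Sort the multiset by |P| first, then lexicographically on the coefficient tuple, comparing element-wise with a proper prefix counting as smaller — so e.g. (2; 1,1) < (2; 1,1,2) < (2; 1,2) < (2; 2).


Minimal non-faces — 17 found among 11 rays, 32 max cones:

  P = {2,6}:  v_{2} + v_{6} = 0  so sig = (2; —)
  P = {3,9}:  v_{3} + v_{9} = 0  so sig = (2; —)
  P = {5,9}:  v_{5} + v_{9} = v_{4} + v_{7}  so sig = (2; 1,1)
  P = {5,11}:  v_{5} + v_{11} = v_{4} + v_{6}  so sig = (2; 1,1)
  P = {7,11}:  v_{7} + v_{11} = v_{6} + v_{9}  so sig = (2; 1,1)
  P = {1,6}:  v_{1} + v_{6} = v_{3} + v_{4} + v_{5} + v_{8}  so sig = (2; 1,1,1,1)
  P = {1,9}:  v_{1} + v_{9} = v_{2} + v_{4} + v_{5} + v_{8}  so sig = (2; 1,1,1,1)
  P = {2,11}:  v_{2} + v_{11} = v_{4} + v_{8} + v_{9} + v_{10}  so sig = (2; 1,1,1,1)
  P = {3,11}:  v_{3} + v_{11} = v_{4} + v_{6} + v_{8} + v_{10}  so sig = (2; 1,1,1,1)
  P = {1,7}:  v_{1} + v_{7} = v_{2} + 2·v_{5} + v_{8}  so sig = (2; 1,1,2)
  P = {1,10}:  v_{1} + v_{10} = v_{2} + 2·v_{3} + v_{4}  so sig = (2; 1,1,2)
  P = {1,11}:  v_{1} + v_{11} = v_{3} + 2·v_{4} + v_{8}  so sig = (2; 1,1,2)
  P = {3,4,7}:  v_{3} + v_{4} + v_{7} = v_{5}  so sig = (3; 1)
  P = {5,8,10}:  v_{5} + v_{8} + v_{10} = v_{3}  so sig = (3; 1)
  P = {4,7,8,10}:  v_{4} + v_{7} + v_{8} + v_{10} = 0  so sig = (4; —)
  P = {2,3,4,5,8}:  v_{2} + v_{3} + v_{4} + v_{5} + v_{8} = v_{1}  so sig = (5; 1)
  P = {4,6,8,9,10}:  v_{4} + v_{6} + v_{8} + v_{9} + v_{10} = v_{11}  so sig = (5; 1)

so the primitive-relation signature multiset is
{ (2; —) ×2,  (2; 1,1) ×3,  (2; 1,1,1,1) ×4,  (2; 1,1,2) ×3,  (3; 1) ×2,  (4; —),  (5; 1) ×2 }


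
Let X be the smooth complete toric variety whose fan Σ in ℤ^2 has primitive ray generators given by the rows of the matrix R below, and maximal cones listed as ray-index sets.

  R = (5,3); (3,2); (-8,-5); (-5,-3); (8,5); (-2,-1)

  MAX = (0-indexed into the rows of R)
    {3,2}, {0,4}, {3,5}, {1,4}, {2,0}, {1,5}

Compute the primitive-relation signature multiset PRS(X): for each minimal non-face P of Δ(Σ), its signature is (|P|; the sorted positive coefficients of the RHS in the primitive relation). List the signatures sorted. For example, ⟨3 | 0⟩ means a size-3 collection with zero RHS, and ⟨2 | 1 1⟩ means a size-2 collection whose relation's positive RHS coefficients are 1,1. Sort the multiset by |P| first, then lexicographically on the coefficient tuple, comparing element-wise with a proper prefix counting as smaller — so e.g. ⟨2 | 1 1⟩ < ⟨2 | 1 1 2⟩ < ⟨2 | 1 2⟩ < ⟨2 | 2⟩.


Primitive collections (9):

  {0,3}:  v_{0} + v_{3} = 0 — sig = ⟨2 | 0⟩
  {2,4}:  v_{2} + v_{4} = 0 — sig = ⟨2 | 0⟩
  {0,1}:  v_{0} + v_{1} = v_{4} — sig = ⟨2 | 1⟩
  {0,5}:  v_{0} + v_{5} = v_{1} — sig = ⟨2 | 1⟩
  {1,2}:  v_{1} + v_{2} = v_{3} — sig = ⟨2 | 1⟩
  {1,3}:  v_{1} + v_{3} = v_{5} — sig = ⟨2 | 1⟩
  {3,4}:  v_{3} + v_{4} = v_{1} — sig = ⟨2 | 1⟩
  {2,5}:  v_{2} + v_{5} = 2·v_{3} — sig = ⟨2 | 2⟩
  {4,5}:  v_{4} + v_{5} = 2·v_{1} — sig = ⟨2 | 2⟩

Sorted signature multiset PRS(X):
    ⟨2 | 0⟩
    ⟨2 | 0⟩
    ⟨2 | 1⟩
    ⟨2 | 1⟩
    ⟨2 | 1⟩
    ⟨2 | 1⟩
    ⟨2 | 1⟩
    ⟨2 | 2⟩
    ⟨2 | 2⟩


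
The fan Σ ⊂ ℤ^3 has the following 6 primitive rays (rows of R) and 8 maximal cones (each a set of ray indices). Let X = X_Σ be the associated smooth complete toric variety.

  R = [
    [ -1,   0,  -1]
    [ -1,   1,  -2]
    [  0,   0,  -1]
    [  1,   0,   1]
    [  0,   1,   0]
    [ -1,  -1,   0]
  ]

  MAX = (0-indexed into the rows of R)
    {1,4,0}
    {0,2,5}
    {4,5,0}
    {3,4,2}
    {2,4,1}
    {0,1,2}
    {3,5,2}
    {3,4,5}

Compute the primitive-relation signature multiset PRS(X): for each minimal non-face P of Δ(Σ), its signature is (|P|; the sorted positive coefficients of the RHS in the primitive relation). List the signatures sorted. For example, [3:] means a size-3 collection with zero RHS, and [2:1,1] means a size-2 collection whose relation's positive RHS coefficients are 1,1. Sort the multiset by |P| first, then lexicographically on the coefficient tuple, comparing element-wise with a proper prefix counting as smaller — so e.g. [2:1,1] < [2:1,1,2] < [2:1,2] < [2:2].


Σ has 5 primitive collections:

  • {0,3}:  v_{0} + v_{3} = 0  ⇒ sig = [2:]
  • {1,3}:  v_{1} + v_{3} = v_{2} + v_{4}  ⇒ sig = [2:1,1]
  • {1,5}:  v_{1} + v_{5} = 2·v_{0}  ⇒ sig = [2:2]
  • {0,2,4}:  v_{0} + v_{2} + v_{4} = v_{1}  ⇒ sig = [3:1]
  • {2,4,5}:  v_{2} + v_{4} + v_{5} = v_{0}  ⇒ sig = [3:1]

Sorted signature multiset PRS(X):
    |P|=2: 3 collections, coeffs (), (1,1), (2)
    |P|=3: 2 collections, coeffs (1), (1)


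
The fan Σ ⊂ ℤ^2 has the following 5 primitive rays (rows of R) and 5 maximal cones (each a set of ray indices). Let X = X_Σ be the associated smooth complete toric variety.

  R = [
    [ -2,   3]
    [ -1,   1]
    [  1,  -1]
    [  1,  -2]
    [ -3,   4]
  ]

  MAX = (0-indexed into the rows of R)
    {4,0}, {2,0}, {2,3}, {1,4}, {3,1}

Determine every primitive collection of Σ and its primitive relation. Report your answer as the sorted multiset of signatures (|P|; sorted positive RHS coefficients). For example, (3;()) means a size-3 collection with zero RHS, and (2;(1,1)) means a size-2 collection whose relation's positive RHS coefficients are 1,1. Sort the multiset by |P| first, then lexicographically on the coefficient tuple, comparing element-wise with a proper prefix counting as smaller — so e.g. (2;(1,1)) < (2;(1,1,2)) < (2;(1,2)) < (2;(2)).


Δ(Σ) — 5 vertices, 5 min non-faces:

  P = {1,2}:  v_{1} + v_{2} = 0  ⟹  sig = (2;())
  P = {0,1}:  v_{0} + v_{1} = v_{4}  ⟹  sig = (2;(1))
  P = {0,3}:  v_{0} + v_{3} = v_{1}  ⟹  sig = (2;(1))
  P = {2,4}:  v_{2} + v_{4} = v_{0}  ⟹  sig = (2;(1))
  P = {3,4}:  v_{3} + v_{4} = 2·v_{1}  ⟹  sig = (2;(2))

so the primitive-relation signature multiset is
[(2;()), (2;(1)), (2;(1)), (2;(1)), (2;(2))]


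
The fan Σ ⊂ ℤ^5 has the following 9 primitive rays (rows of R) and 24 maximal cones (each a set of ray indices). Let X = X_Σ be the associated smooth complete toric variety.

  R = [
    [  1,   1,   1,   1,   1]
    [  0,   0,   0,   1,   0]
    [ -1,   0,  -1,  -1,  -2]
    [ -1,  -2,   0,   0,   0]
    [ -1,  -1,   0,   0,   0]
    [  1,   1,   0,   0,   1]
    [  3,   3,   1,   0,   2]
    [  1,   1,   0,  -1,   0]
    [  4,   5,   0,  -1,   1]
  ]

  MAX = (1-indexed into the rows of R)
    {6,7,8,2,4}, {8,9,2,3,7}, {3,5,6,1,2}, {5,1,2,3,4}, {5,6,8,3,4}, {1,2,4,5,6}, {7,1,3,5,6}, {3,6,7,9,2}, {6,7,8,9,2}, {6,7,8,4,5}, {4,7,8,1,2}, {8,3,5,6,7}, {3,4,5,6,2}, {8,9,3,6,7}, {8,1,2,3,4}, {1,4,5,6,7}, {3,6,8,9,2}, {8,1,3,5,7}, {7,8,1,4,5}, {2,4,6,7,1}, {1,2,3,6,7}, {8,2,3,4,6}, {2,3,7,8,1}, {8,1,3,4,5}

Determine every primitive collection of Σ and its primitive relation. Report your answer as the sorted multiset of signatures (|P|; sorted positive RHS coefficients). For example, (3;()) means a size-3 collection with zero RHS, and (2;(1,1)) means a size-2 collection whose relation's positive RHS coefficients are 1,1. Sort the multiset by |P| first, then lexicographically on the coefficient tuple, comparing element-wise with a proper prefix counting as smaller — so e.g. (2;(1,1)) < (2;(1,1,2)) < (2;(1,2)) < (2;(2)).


Σ has 9 primitive collections:

  {5,9}:  v_{5} + v_{9} = v_{3} + v_{6} + v_{7}  so sig = (2;(1,1,1))
  {1,9}:  v_{1} + v_{9} = v_{2} + v_{3} + 2·v_{7}  so sig = (2;(1,1,2))
  {4,9}:  v_{4} + v_{9} = v_{2} + v_{6} + 2·v_{8}  so sig = (2;(1,1,2))
  {2,5,8}:  v_{2} + v_{5} + v_{8} = 0  so sig = (3;())
  {1,6,8}:  v_{1} + v_{6} + v_{8} = v_{7}  so sig = (3;(1))
  {3,4,7}:  v_{3} + v_{4} + v_{7} = v_{8}  so sig = (3;(1))
  {2,5,7}:  v_{2} + v_{5} + v_{7} = v_{1} + v_{6}  so sig = (3;(1,1))
  {1,3,4,6}:  v_{1} + v_{3} + v_{4} + v_{6} = 0  so sig = (4;())
  {2,3,6,7,8}:  v_{2} + v_{3} + v_{6} + v_{7} + v_{8} = v_{9}  so sig = (5;(1))

Hence PRS(X_Σ) =
{ (2;(1,1,1)),  (2;(1,1,2)) ×2,  (3;()),  (3;(1)) ×2,  (3;(1,1)),  (4;()),  (5;(1)) }


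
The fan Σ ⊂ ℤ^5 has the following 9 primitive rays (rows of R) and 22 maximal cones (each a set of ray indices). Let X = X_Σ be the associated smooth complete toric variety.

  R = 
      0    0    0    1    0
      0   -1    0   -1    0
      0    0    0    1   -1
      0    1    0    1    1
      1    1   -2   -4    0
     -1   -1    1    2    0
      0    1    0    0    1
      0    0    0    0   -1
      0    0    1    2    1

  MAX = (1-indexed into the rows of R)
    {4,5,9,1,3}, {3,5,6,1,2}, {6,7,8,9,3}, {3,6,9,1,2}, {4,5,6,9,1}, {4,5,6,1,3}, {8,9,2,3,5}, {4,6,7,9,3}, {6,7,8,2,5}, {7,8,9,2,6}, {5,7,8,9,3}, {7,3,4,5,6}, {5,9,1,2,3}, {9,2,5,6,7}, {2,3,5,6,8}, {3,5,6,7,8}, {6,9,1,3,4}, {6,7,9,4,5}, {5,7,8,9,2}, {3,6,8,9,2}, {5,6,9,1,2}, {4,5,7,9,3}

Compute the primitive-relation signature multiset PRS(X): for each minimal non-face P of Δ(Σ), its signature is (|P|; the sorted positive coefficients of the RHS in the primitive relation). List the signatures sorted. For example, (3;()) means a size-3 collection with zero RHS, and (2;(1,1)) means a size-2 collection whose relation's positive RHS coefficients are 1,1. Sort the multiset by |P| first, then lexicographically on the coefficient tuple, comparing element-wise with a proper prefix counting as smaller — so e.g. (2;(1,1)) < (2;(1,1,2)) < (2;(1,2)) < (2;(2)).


Σ has 7 primitive collections:

  • {1,7}:  v_{1} + v_{7} = v_{4}  so sig = (2;(1))
  • {1,8}:  v_{1} + v_{8} = v_{3}  so sig = (2;(1))
  • {4,8}:  v_{4} + v_{8} = v_{3} + v_{7}  so sig = (2;(1,1))
  • {2,4}:  v_{2} + v_{4} = v_{5} + v_{6} + v_{9}  so sig = (2;(1,1,1))
  • {2,3,7}:  v_{2} + v_{3} + v_{7} = 0  so sig = (3;())
  • {5,6,8,9}:  v_{5} + v_{6} + v_{8} + v_{9} = 0  so sig = (4;())
  • {3,5,6,9}:  v_{3} + v_{5} + v_{6} + v_{9} = v_{1}  so sig = (4;(1))

so the primitive-relation signature multiset is
    |P|=2: 4 collections, coeffs (1), (1), (1,1), (1,1,1)
    |P|=3: 1 collection, coeffs ()
    |P|=4: 2 collections, coeffs (), (1)


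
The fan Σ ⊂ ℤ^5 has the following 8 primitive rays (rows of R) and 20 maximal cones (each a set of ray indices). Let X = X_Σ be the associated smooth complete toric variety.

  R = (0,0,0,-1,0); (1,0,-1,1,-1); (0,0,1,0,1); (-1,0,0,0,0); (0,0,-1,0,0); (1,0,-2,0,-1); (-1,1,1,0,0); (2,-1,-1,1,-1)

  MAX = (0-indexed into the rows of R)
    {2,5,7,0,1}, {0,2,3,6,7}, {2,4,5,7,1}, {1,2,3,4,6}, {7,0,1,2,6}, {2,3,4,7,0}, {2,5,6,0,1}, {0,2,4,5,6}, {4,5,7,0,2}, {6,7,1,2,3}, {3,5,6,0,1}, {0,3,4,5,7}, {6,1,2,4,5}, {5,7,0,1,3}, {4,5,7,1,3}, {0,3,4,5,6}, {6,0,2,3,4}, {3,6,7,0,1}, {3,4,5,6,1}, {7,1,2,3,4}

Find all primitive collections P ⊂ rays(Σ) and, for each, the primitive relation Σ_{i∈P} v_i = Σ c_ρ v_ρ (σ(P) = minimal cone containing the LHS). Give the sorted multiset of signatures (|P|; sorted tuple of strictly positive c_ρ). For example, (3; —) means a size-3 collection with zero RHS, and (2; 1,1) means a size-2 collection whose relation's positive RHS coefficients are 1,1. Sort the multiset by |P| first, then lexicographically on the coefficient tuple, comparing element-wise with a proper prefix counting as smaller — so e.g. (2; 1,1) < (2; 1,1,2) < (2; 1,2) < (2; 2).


5 collections generate NE(X_Σ); each relation:

  • {0,1,4}:  v_{0} + v_{1} + v_{4} = v_{5} ; sig = (3; 1)
  • {2,3,5}:  v_{2} + v_{3} + v_{5} = v_{4} ; sig = (3; 1)
  • {4,6,7}:  v_{4} + v_{6} + v_{7} = v_{1} ; sig = (3; 1)
  • {5,6,7}:  v_{5} + v_{6} + v_{7} = v_{0} + 2·v_{1} ; sig = (3; 1,2)
  • {0,1,2,3}:  v_{0} + v_{1} + v_{2} + v_{3} = 0 ; sig = (4; —)

Hence PRS(X_Σ) =
    |P|=3: 4 collections, coeffs (1), (1), (1), (1,2)
    |P|=4: 1 collection, coeffs ()


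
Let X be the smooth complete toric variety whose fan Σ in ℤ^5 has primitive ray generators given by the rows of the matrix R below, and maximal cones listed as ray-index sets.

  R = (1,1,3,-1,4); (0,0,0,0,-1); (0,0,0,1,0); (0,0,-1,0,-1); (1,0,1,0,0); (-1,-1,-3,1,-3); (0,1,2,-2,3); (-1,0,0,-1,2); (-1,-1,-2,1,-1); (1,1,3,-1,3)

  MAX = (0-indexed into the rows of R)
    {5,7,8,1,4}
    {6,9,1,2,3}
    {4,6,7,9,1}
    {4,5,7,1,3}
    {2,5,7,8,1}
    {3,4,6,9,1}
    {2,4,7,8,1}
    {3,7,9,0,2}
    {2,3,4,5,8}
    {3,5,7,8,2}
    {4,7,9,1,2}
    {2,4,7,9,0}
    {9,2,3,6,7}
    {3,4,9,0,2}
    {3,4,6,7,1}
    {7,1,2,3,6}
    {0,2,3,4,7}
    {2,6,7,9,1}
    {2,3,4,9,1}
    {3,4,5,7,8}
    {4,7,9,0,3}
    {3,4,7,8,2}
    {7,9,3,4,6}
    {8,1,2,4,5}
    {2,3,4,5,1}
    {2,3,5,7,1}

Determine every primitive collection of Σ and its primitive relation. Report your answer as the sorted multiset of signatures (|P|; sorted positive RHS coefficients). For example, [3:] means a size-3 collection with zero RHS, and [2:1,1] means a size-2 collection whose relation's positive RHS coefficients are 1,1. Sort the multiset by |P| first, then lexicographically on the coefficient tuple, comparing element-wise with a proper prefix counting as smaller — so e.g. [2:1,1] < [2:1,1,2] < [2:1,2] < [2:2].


Minimal non-faces — 14 found among 10 rays, 26 max cones:

  P = {5,9}:  v_{5} + v_{9} = 0  ⟹  sig = [2:]
  P = {0,1}:  v_{0} + v_{1} = v_{9}  ⟹  sig = [2:1]
  P = {6,8}:  v_{6} + v_{8} = v_{7}  ⟹  sig = [2:1]
  P = {5,6}:  v_{5} + v_{6} = v_{1} + v_{3} + v_{7}  ⟹  sig = [2:1,1,1]
  P = {8,9}:  v_{8} + v_{9} = v_{2} + v_{4} + v_{7}  ⟹  sig = [2:1,1,1]
  P = {0,5}:  v_{0} + v_{5} = v_{2} + v_{3} + v_{4} + v_{7}  ⟹  sig = [2:1,1,1,1]
  P = {0,6}:  v_{0} + v_{6} = v_{3} + v_{7} + 2·v_{9}  ⟹  sig = [2:1,1,2]
  P = {0,8}:  v_{0} + v_{8} = 2·v_{2} + v_{3} + 2·v_{4} + 2·v_{7}  ⟹  sig = [2:1,2,2,2]
  P = {1,3,8}:  v_{1} + v_{3} + v_{8} = v_{5}  ⟹  sig = [3:1]
  P = {2,4,6}:  v_{2} + v_{4} + v_{6} = v_{9}  ⟹  sig = [3:1]
  P = {1,3,7,9}:  v_{1} + v_{3} + v_{7} + v_{9} = v_{6}  ⟹  sig = [4:1]
  P = {2,4,5,7}:  v_{2} + v_{4} + v_{5} + v_{7} = v_{8}  ⟹  sig = [4:1]
  P = {1,2,3,4,7}:  v_{1} + v_{2} + v_{3} + v_{4} + v_{7} = 0  ⟹  sig = [5:]
  P = {2,3,4,7,9}:  v_{2} + v_{3} + v_{4} + v_{7} + v_{9} = v_{0}  ⟹  sig = [5:1]

Sorted signature multiset PRS(X):
{ [2:],  [2:1] ×2,  [2:1,1,1] ×2,  [2:1,1,1,1],  [2:1,1,2],  [2:1,2,2,2],  [3:1] ×2,  [4:1] ×2,  [5:],  [5:1] }


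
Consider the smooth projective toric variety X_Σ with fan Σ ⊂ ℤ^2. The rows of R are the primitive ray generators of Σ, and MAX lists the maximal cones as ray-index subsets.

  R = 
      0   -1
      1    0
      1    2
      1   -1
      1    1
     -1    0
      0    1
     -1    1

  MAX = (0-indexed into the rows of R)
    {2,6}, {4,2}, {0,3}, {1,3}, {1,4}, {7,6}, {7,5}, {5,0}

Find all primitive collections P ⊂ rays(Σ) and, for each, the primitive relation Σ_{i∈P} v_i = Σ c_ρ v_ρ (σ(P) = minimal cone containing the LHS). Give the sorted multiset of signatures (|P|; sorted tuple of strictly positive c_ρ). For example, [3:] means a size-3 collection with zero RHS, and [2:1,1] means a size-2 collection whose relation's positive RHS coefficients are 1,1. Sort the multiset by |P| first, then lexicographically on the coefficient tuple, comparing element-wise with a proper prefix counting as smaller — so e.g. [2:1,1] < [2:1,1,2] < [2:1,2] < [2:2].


|primitive collections| = 20. Relations:

  {0,6}:  v_{0} + v_{6} = 0  →  sig = [2:]
  {1,5}:  v_{1} + v_{5} = 0  →  sig = [2:]
  {3,7}:  v_{3} + v_{7} = 0  →  sig = [2:]
  {0,1}:  v_{0} + v_{1} = v_{3}  →  sig = [2:1]
  {0,2}:  v_{0} + v_{2} = v_{4}  →  sig = [2:1]
  {0,4}:  v_{0} + v_{4} = v_{1}  →  sig = [2:1]
  {0,7}:  v_{0} + v_{7} = v_{5}  →  sig = [2:1]
  {1,6}:  v_{1} + v_{6} = v_{4}  →  sig = [2:1]
  {1,7}:  v_{1} + v_{7} = v_{6}  →  sig = [2:1]
  {3,5}:  v_{3} + v_{5} = v_{0}  →  sig = [2:1]
  {3,6}:  v_{3} + v_{6} = v_{1}  →  sig = [2:1]
  {4,5}:  v_{4} + v_{5} = v_{6}  →  sig = [2:1]
  {4,6}:  v_{4} + v_{6} = v_{2}  →  sig = [2:1]
  {5,6}:  v_{5} + v_{6} = v_{7}  →  sig = [2:1]
  {2,3}:  v_{2} + v_{3} = v_{1} + v_{4}  →  sig = [2:1,1]
  {1,2}:  v_{1} + v_{2} = 2·v_{4}  →  sig = [2:2]
  {2,5}:  v_{2} + v_{5} = 2·v_{6}  →  sig = [2:2]
  {3,4}:  v_{3} + v_{4} = 2·v_{1}  →  sig = [2:2]
  {4,7}:  v_{4} + v_{7} = 2·v_{6}  →  sig = [2:2]
  {2,7}:  v_{2} + v_{7} = 3·v_{6}  →  sig = [2:3]

Hence PRS(X_Σ) =
[[2:], [2:], [2:], [2:1], [2:1], [2:1], [2:1], [2:1], [2:1], [2:1], [2:1], [2:1], [2:1], [2:1], [2:1,1], [2:2], [2:2], [2:2], [2:2], [2:3]]


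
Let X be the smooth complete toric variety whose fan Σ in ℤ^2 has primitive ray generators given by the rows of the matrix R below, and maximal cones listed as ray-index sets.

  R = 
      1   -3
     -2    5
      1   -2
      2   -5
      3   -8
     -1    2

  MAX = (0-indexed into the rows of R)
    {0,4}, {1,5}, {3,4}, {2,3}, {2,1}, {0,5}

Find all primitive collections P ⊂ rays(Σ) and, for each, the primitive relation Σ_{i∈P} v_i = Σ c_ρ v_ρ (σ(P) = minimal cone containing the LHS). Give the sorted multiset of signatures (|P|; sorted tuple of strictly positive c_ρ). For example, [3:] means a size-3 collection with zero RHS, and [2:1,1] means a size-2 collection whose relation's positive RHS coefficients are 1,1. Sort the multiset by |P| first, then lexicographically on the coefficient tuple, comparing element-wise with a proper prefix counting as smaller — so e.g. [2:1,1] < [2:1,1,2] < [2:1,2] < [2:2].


Σ has 9 primitive collections:

  P = {1,3}:  v_{1} + v_{3} = 0  so sig = [2:]
  P = {2,5}:  v_{2} + v_{5} = 0  so sig = [2:]
  P = {0,1}:  v_{0} + v_{1} = v_{5}  so sig = [2:1]
  P = {0,2}:  v_{0} + v_{2} = v_{3}  so sig = [2:1]
  P = {0,3}:  v_{0} + v_{3} = v_{4}  so sig = [2:1]
  P = {1,4}:  v_{1} + v_{4} = v_{0}  so sig = [2:1]
  P = {3,5}:  v_{3} + v_{5} = v_{0}  so sig = [2:1]
  P = {2,4}:  v_{2} + v_{4} = 2·v_{3}  so sig = [2:2]
  P = {4,5}:  v_{4} + v_{5} = 2·v_{0}  so sig = [2:2]

so the primitive-relation signature multiset is
{ [2:] ×2,  [2:1] ×5,  [2:2] ×2 }


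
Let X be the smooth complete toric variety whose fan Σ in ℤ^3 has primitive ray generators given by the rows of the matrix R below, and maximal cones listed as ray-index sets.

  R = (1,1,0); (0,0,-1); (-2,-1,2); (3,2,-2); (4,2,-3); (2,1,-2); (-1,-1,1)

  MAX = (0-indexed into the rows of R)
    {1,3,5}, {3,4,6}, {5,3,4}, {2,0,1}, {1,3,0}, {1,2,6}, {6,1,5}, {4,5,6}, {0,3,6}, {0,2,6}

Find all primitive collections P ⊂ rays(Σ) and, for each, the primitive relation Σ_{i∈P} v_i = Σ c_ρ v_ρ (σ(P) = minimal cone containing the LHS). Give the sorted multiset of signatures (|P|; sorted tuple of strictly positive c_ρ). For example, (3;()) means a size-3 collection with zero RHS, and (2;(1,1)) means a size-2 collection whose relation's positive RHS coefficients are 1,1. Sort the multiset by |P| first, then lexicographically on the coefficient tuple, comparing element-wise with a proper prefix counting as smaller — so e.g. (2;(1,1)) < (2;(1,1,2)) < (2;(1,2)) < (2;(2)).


The 9 primitive collections of Σ (r=7, n=3):

  • {2,5}:  v_{2} + v_{5} = 0  so sig = (2;())
  • {0,5}:  v_{0} + v_{5} = v_{3}  so sig = (2;(1))
  • {2,3}:  v_{2} + v_{3} = v_{0}  so sig = (2;(1))
  • {2,4}:  v_{2} + v_{4} = v_{3} + v_{6}  so sig = (2;(1,1))
  • {0,4}:  v_{0} + v_{4} = 2·v_{3} + v_{6}  so sig = (2;(1,2))
  • {1,4}:  v_{1} + v_{4} = 2·v_{5}  so sig = (2;(2))
  • {0,1,6}:  v_{0} + v_{1} + v_{6} = 0  so sig = (3;())
  • {1,3,6}:  v_{1} + v_{3} + v_{6} = v_{5}  so sig = (3;(1))
  • {3,5,6}:  v_{3} + v_{5} + v_{6} = v_{4}  so sig = (3;(1))

Hence PRS(X_Σ) =
{ (2;()),  (2;(1)) ×2,  (2;(1,1)),  (2;(1,2)),  (2;(2)),  (3;()),  (3;(1)) ×2 }


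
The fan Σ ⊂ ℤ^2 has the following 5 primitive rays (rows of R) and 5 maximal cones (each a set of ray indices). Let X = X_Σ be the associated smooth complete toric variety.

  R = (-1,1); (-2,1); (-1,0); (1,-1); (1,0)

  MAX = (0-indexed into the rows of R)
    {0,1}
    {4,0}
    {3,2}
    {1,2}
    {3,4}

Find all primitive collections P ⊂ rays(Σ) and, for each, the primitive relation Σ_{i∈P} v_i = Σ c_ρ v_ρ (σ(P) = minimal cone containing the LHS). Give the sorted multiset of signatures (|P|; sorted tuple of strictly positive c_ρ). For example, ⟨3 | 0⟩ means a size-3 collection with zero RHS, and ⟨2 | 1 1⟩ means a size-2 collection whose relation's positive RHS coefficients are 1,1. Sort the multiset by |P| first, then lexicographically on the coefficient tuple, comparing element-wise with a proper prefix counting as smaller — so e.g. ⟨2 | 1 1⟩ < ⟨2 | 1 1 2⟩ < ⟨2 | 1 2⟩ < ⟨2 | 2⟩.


|primitive collections| = 5. Relations:

  • {0,3}:  v_{0} + v_{3} = 0 ; sig = ⟨2 | 0⟩
  • {2,4}:  v_{2} + v_{4} = 0 ; sig = ⟨2 | 0⟩
  • {0,2}:  v_{0} + v_{2} = v_{1} ; sig = ⟨2 | 1⟩
  • {1,3}:  v_{1} + v_{3} = v_{2} ; sig = ⟨2 | 1⟩
  • {1,4}:  v_{1} + v_{4} = v_{0} ; sig = ⟨2 | 1⟩

Signatures (|P|; sorted positive RHS coefficients), sorted:
{ ⟨2 | 0⟩ ×2,  ⟨2 | 1⟩ ×3 }


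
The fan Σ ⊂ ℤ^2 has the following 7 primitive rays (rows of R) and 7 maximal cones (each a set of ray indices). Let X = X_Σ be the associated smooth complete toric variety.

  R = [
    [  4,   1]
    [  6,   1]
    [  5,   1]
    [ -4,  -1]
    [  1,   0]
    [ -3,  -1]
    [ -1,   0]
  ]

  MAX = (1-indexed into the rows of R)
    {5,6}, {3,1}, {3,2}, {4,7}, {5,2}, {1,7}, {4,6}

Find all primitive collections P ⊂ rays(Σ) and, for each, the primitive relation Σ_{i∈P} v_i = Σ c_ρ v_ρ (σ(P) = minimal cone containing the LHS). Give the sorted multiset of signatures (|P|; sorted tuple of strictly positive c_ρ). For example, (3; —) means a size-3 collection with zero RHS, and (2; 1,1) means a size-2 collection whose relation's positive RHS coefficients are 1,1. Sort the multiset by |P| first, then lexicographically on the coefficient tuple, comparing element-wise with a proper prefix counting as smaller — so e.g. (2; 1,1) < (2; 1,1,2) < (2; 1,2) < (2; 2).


Minimal non-faces — 14 found among 7 rays, 7 max cones:

  P={1,4}:  v_{1} + v_{4} = 0  ⟹  sig = (2; —)
  P={5,7}:  v_{5} + v_{7} = 0  ⟹  sig = (2; —)
  P={1,5}:  v_{1} + v_{5} = v_{3}  ⟹  sig = (2; 1)
  P={1,6}:  v_{1} + v_{6} = v_{5}  ⟹  sig = (2; 1)
  P={2,7}:  v_{2} + v_{7} = v_{3}  ⟹  sig = (2; 1)
  P={3,4}:  v_{3} + v_{4} = v_{5}  ⟹  sig = (2; 1)
  P={3,5}:  v_{3} + v_{5} = v_{2}  ⟹  sig = (2; 1)
  P={3,7}:  v_{3} + v_{7} = v_{1}  ⟹  sig = (2; 1)
  P={4,5}:  v_{4} + v_{5} = v_{6}  ⟹  sig = (2; 1)
  P={6,7}:  v_{6} + v_{7} = v_{4}  ⟹  sig = (2; 1)
  P={1,2}:  v_{1} + v_{2} = 2·v_{3}  ⟹  sig = (2; 2)
  P={2,4}:  v_{2} + v_{4} = 2·v_{5}  ⟹  sig = (2; 2)
  P={3,6}:  v_{3} + v_{6} = 2·v_{5}  ⟹  sig = (2; 2)
  P={2,6}:  v_{2} + v_{6} = 3·v_{5}  ⟹  sig = (2; 3)

Hence PRS(X_Σ) =
[(2; —), (2; —), (2; 1), (2; 1), (2; 1), (2; 1), (2; 1), (2; 1), (2; 1), (2; 1), (2; 2), (2; 2), (2; 2), (2; 3)]


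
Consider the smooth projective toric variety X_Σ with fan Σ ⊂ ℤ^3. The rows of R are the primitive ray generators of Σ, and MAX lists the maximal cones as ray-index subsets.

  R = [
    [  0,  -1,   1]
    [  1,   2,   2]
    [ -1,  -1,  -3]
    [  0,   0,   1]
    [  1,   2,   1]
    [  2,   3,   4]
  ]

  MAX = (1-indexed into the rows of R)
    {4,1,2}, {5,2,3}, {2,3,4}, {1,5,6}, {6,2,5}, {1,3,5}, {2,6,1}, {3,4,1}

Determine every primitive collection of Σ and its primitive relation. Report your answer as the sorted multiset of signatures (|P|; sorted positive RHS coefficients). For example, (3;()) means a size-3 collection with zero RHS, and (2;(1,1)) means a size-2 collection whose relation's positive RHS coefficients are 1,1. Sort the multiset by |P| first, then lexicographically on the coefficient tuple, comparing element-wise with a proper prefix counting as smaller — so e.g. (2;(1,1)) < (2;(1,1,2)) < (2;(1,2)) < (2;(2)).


5 collections generate NE(X_Σ); each relation:

  P={3,6}:  v_{3} + v_{6} = v_{5}  ⇒ sig = (2;(1))
  P={4,5}:  v_{4} + v_{5} = v_{2}  ⇒ sig = (2;(1))
  P={4,6}:  v_{4} + v_{6} = v_{1} + 2·v_{2}  ⇒ sig = (2;(1,2))
  P={1,2,3}:  v_{1} + v_{2} + v_{3} = 0  ⇒ sig = (3;())
  P={1,2,5}:  v_{1} + v_{2} + v_{5} = v_{6}  ⇒ sig = (3;(1))

Hence PRS(X_Σ) =
    |P|=2: 3 collections, coeffs (1), (1), (1,2)
    |P|=3: 2 collections, coeffs (), (1)


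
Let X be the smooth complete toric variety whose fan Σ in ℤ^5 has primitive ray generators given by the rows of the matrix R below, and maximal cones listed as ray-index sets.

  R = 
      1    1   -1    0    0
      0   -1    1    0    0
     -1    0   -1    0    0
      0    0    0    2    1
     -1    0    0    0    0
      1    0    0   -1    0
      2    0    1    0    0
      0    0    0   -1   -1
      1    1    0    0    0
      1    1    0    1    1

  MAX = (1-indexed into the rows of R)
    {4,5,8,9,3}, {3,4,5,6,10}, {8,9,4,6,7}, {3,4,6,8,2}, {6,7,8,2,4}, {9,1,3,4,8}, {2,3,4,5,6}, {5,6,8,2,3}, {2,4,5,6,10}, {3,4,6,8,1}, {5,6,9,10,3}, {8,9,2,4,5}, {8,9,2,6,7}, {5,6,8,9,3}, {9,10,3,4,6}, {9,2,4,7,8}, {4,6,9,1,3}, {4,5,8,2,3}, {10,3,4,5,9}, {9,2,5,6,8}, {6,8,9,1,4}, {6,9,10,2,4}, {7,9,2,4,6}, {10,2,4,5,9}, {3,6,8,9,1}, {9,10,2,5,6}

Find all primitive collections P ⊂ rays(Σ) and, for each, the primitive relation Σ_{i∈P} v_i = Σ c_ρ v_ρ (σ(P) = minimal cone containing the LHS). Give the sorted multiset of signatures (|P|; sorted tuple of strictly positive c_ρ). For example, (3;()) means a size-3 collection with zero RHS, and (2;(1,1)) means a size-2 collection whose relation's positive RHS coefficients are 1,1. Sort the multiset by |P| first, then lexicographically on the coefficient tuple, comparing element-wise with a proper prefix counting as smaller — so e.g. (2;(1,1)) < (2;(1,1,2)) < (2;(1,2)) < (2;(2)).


Δ(Σ) — 10 vertices, 14 min non-faces:

  {8,10}:  v_{8} + v_{10} = v_{9} — sig = (2;(1))
  {1,5}:  v_{1} + v_{5} = v_{3} + v_{9} — sig = (2;(1,1))
  {5,7}:  v_{5} + v_{7} = v_{2} + v_{9} — sig = (2;(1,1))
  {1,2}:  v_{1} + v_{2} = v_{4} + v_{6} + v_{8} — sig = (2;(1,1,1))
  {3,7}:  v_{3} + v_{7} = v_{4} + v_{6} + v_{8} — sig = (2;(1,1,1))
  {1,10}:  v_{1} + v_{10} = v_{3} + v_{4} + v_{6} + 2·v_{9} — sig = (2;(1,1,1,2))
  {7,10}:  v_{7} + v_{10} = v_{2} + v_{4} + v_{6} + 2·v_{9} — sig = (2;(1,1,1,2))
  {1,7}:  v_{1} + v_{7} = 2·v_{4} + 2·v_{6} + 2·v_{8} + v_{9} — sig = (2;(1,2,2,2))
  {2,3,9}:  v_{2} + v_{3} + v_{9} = 0 — sig = (3;())
  {2,3,10}:  v_{2} + v_{3} + v_{10} = v_{4} + v_{5} + v_{6} — sig = (3;(1,1,1))
  {4,5,6,8}:  v_{4} + v_{5} + v_{6} + v_{8} = 0 — sig = (4;())
  {4,5,6,9}:  v_{4} + v_{5} + v_{6} + v_{9} = v_{10} — sig = (4;(1))
  {2,4,6,8,9}:  v_{2} + v_{4} + v_{6} + v_{8} + v_{9} = v_{7} — sig = (5;(1))
  {3,4,6,8,9}:  v_{3} + v_{4} + v_{6} + v_{8} + v_{9} = v_{1} — sig = (5;(1))

so the primitive-relation signature multiset is
[(2;(1)), (2;(1,1)), (2;(1,1)), (2;(1,1,1)), (2;(1,1,1)), (2;(1,1,1,2)), (2;(1,1,1,2)), (2;(1,2,2,2)), (3;()), (3;(1,1,1)), (4;()), (4;(1)), (5;(1)), (5;(1))]


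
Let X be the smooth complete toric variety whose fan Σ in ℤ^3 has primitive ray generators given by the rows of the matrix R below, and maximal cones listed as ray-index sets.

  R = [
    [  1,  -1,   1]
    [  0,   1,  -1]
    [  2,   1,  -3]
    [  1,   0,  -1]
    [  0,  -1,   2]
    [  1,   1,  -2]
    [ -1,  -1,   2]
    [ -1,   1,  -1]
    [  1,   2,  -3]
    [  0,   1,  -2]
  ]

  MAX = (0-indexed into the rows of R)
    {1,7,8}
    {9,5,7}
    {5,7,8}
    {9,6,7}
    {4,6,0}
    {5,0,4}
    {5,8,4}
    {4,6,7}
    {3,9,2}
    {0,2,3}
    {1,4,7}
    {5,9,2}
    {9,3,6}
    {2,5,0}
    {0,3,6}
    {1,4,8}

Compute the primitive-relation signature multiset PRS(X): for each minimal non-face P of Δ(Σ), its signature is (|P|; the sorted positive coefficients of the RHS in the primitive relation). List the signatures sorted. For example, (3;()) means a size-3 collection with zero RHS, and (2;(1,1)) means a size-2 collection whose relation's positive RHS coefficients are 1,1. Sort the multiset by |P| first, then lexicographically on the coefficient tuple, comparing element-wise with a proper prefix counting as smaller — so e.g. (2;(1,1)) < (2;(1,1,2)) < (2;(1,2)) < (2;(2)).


Σ has 23 primitive collections:

  P={0,7}:  v_{0} + v_{7} = 0 ; sig = (2;())
  P={4,9}:  v_{4} + v_{9} = 0 ; sig = (2;())
  P={5,6}:  v_{5} + v_{6} = 0 ; sig = (2;())
  P={0,9}:  v_{0} + v_{9} = v_{3} ; sig = (2;(1))
  P={1,3}:  v_{1} + v_{3} = v_{5} ; sig = (2;(1))
  P={1,5}:  v_{1} + v_{5} = v_{8} ; sig = (2;(1))
  P={2,6}:  v_{2} + v_{6} = v_{3} ; sig = (2;(1))
  P={3,4}:  v_{3} + v_{4} = v_{0} ; sig = (2;(1))
  P={3,5}:  v_{3} + v_{5} = v_{2} ; sig = (2;(1))
  P={3,7}:  v_{3} + v_{7} = v_{9} ; sig = (2;(1))
  P={6,8}:  v_{6} + v_{8} = v_{1} ; sig = (2;(1))
  P={0,1}:  v_{0} + v_{1} = v_{4} + v_{5} ; sig = (2;(1,1))
  P={1,6}:  v_{1} + v_{6} = v_{4} + v_{7} ; sig = (2;(1,1))
  P={1,9}:  v_{1} + v_{9} = v_{5} + v_{7} ; sig = (2;(1,1))
  P={2,4}:  v_{2} + v_{4} = v_{0} + v_{5} ; sig = (2;(1,1))
  P={2,7}:  v_{2} + v_{7} = v_{5} + v_{9} ; sig = (2;(1,1))
  P={0,8}:  v_{0} + v_{8} = v_{4} + 2·v_{5} ; sig = (2;(1,2))
  P={8,9}:  v_{8} + v_{9} = 2·v_{5} + v_{7} ; sig = (2;(1,2))
  P={1,2}:  v_{1} + v_{2} = 2·v_{5} ; sig = (2;(2))
  P={3,8}:  v_{3} + v_{8} = 2·v_{5} ; sig = (2;(2))
  P={2,8}:  v_{2} + v_{8} = 3·v_{5} ; sig = (2;(3))
  P={4,5,7}:  v_{4} + v_{5} + v_{7} = v_{1} ; sig = (3;(1))
  P={4,7,8}:  v_{4} + v_{7} + v_{8} = 2·v_{1} ; sig = (3;(2))

so the primitive-relation signature multiset is
    |P|=2: 21 collections, coeffs (), (), (), (1), (1), (1), (1), (1), (1), (1), (1), (1,1), (1,1), (1,1), (1,1), (1,1), (1,2), (1,2), (2), (2), (3)
    |P|=3: 2 collections, coeffs (1), (2)


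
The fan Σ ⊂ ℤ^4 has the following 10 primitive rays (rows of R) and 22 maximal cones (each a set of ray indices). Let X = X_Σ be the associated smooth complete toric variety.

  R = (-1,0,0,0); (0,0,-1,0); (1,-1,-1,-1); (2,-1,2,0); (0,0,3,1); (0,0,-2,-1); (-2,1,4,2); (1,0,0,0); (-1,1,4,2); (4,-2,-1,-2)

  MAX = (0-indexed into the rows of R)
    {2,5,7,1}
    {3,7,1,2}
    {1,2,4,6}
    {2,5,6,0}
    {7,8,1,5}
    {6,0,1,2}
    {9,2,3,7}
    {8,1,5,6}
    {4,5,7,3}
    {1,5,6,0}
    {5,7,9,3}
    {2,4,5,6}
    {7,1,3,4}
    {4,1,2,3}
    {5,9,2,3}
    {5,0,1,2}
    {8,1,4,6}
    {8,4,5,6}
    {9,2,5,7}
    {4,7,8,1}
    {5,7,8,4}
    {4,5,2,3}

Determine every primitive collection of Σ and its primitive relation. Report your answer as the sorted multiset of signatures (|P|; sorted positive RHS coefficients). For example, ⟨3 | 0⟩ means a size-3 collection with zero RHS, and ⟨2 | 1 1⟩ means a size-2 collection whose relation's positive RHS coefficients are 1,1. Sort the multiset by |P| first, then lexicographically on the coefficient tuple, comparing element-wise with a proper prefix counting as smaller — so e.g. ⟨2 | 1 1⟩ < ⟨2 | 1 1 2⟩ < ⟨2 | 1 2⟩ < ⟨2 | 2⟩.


Primitive collections (18):

  {0,7}:  v_{0} + v_{7} = 0 ; sig = ⟨2 | 0⟩
  {0,8}:  v_{0} + v_{8} = v_{6} ; sig = ⟨2 | 1⟩
  {2,8}:  v_{2} + v_{8} = v_{4} ; sig = ⟨2 | 1⟩
  {6,7}:  v_{6} + v_{7} = v_{8} ; sig = ⟨2 | 1⟩
  {0,3}:  v_{0} + v_{3} = v_{2} + v_{4} ; sig = ⟨2 | 1 1⟩
  {0,4}:  v_{0} + v_{4} = v_{2} + v_{6} ; sig = ⟨2 | 1 1⟩
  {0,9}:  v_{0} + v_{9} = v_{2} + v_{3} + v_{5} ; sig = ⟨2 | 1 1 1⟩
  {6,9}:  v_{6} + v_{9} = v_{3} + v_{4} + v_{5} ; sig = ⟨2 | 1 1 1⟩
  {8,9}:  v_{8} + v_{9} = v_{3} + v_{4} + v_{5} + v_{7} ; sig = ⟨2 | 1 1 1 1⟩
  {3,8}:  v_{3} + v_{8} = 2·v_{4} + v_{7} ; sig = ⟨2 | 1 2⟩
  {4,9}:  v_{4} + v_{9} = 2·v_{3} + v_{5} ; sig = ⟨2 | 1 2⟩
  {3,6}:  v_{3} + v_{6} = 2·v_{4} ; sig = ⟨2 | 2⟩
  {1,9}:  v_{1} + v_{9} = 2·v_{2} + 2·v_{7} ; sig = ⟨2 | 2 2⟩
  {1,4,5}:  v_{1} + v_{4} + v_{5} = 0 ; sig = ⟨3 | 0⟩
  {2,4,7}:  v_{2} + v_{4} + v_{7} = v_{3} ; sig = ⟨3 | 1⟩
  {1,3,5}:  v_{1} + v_{3} + v_{5} = v_{2} + v_{7} ; sig = ⟨3 | 1 1⟩
  {1,2,5,6}:  v_{1} + v_{2} + v_{5} + v_{6} = v_{0} ; sig = ⟨4 | 1⟩
  {2,3,5,7}:  v_{2} + v_{3} + v_{5} + v_{7} = v_{9} ; sig = ⟨4 | 1⟩

Hence PRS(X_Σ) =
[⟨2 | 0⟩, ⟨2 | 1⟩, ⟨2 | 1⟩, ⟨2 | 1⟩, ⟨2 | 1 1⟩, ⟨2 | 1 1⟩, ⟨2 | 1 1 1⟩, ⟨2 | 1 1 1⟩, ⟨2 | 1 1 1 1⟩, ⟨2 | 1 2⟩, ⟨2 | 1 2⟩, ⟨2 | 2⟩, ⟨2 | 2 2⟩, ⟨3 | 0⟩, ⟨3 | 1⟩, ⟨3 | 1 1⟩, ⟨4 | 1⟩, ⟨4 | 1⟩]


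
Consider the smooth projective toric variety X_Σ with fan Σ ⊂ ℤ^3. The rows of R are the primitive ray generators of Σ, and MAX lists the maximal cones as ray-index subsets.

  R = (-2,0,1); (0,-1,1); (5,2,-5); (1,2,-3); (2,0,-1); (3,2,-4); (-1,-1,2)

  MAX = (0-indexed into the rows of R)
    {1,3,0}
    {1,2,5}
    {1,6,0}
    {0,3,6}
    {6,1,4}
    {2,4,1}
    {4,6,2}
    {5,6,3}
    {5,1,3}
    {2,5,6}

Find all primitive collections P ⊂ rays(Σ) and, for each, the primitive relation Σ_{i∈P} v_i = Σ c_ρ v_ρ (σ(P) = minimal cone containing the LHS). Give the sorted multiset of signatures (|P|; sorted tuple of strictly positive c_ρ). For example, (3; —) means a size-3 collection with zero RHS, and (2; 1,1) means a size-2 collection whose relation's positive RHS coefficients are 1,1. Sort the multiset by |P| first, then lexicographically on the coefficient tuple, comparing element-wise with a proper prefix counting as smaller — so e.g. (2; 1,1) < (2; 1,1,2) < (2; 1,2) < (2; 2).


Primitive collections (9):

  {0,4}:  v_{0} + v_{4} = 0  ⇒ sig = (2; —)
  {0,2}:  v_{0} + v_{2} = v_{5}  ⇒ sig = (2; 1)
  {0,5}:  v_{0} + v_{5} = v_{3}  ⇒ sig = (2; 1)
  {3,4}:  v_{3} + v_{4} = v_{5}  ⇒ sig = (2; 1)
  {4,5}:  v_{4} + v_{5} = v_{2}  ⇒ sig = (2; 1)
  {2,3}:  v_{2} + v_{3} = 2·v_{5}  ⇒ sig = (2; 2)
  {1,3,6}:  v_{1} + v_{3} + v_{6} = 0  ⇒ sig = (3; —)
  {1,5,6}:  v_{1} + v_{5} + v_{6} = v_{4}  ⇒ sig = (3; 1)
  {1,2,6}:  v_{1} + v_{2} + v_{6} = 2·v_{4}  ⇒ sig = (3; 2)

Signatures (|P|; sorted positive RHS coefficients), sorted:
{ (2; —),  (2; 1) ×4,  (2; 2),  (3; —),  (3; 1),  (3; 2) }
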